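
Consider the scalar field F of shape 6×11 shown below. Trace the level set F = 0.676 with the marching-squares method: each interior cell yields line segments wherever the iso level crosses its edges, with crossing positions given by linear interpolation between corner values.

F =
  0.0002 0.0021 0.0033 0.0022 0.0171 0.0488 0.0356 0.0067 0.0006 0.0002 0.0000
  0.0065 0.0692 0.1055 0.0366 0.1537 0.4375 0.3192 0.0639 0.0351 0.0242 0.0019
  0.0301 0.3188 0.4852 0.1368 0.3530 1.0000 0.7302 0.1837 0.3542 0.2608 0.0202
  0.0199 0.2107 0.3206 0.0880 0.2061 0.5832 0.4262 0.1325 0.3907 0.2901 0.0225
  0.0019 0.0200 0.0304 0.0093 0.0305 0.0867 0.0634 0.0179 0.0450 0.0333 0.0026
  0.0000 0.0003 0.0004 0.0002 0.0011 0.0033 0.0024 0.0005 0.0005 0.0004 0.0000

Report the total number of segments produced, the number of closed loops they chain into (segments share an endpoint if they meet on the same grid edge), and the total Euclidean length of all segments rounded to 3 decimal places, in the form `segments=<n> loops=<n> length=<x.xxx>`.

segments=6 loops=1 length=4.317

cell (1,4): code 0100 → (1.424,5.000)–(2.000,4.499)
cell (1,5): code 1100 → (1.868,6.000)–(1.424,5.000)
cell (1,6): code 1000 → (2.000,6.099)–(1.868,6.000)
cell (2,4): code 0010 → (2.000,4.499)–(2.777,5.000)
cell (2,5): code 0011 → (2.777,5.000)–(2.178,6.000)
cell (2,6): code 0001 → (2.178,6.000)–(2.000,6.099)
total: 6 segments, chained into 1 closed loop(s), length Σ = 4.316856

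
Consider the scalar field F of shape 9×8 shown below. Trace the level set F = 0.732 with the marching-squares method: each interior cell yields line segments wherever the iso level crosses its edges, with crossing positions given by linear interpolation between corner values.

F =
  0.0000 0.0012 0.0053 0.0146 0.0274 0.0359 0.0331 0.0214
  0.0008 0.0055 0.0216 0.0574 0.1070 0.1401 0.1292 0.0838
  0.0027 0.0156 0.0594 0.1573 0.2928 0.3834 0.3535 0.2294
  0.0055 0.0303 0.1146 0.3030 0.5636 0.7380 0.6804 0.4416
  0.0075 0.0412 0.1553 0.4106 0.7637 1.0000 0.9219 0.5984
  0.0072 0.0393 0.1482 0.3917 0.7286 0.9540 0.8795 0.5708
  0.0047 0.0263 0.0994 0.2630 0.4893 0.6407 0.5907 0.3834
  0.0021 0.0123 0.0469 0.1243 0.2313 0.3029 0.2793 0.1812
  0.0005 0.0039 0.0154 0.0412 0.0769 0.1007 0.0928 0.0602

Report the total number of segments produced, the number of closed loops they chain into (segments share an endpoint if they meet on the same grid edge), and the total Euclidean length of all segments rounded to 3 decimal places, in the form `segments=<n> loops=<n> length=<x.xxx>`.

segments=12 loops=1 length=8.453

cell (2,4): code 0100 → (2.983,5.000)–(3.000,4.966)
cell (2,5): code 1000 → (3.000,5.104)–(2.983,5.000)
cell (3,3): code 0100 → (3.842,4.000)–(4.000,3.910)
cell (3,4): code 1110 → (3.000,4.966)–(3.842,4.000)
cell (3,5): code 1101 → (3.214,6.000)–(3.000,5.104)
cell (3,6): code 1000 → (4.000,6.587)–(3.214,6.000)
cell (4,3): code 0010 → (4.000,3.910)–(4.903,4.000)
cell (4,4): code 0111 → (4.903,4.000)–(5.000,4.015)
cell (4,6): code 1001 → (5.000,6.478)–(4.000,6.587)
cell (5,4): code 0010 → (5.000,4.015)–(5.709,5.000)
cell (5,5): code 0011 → (5.709,5.000)–(5.511,6.000)
cell (5,6): code 0001 → (5.511,6.000)–(5.000,6.478)
total: 12 segments, chained into 1 closed loop(s), length Σ = 8.452742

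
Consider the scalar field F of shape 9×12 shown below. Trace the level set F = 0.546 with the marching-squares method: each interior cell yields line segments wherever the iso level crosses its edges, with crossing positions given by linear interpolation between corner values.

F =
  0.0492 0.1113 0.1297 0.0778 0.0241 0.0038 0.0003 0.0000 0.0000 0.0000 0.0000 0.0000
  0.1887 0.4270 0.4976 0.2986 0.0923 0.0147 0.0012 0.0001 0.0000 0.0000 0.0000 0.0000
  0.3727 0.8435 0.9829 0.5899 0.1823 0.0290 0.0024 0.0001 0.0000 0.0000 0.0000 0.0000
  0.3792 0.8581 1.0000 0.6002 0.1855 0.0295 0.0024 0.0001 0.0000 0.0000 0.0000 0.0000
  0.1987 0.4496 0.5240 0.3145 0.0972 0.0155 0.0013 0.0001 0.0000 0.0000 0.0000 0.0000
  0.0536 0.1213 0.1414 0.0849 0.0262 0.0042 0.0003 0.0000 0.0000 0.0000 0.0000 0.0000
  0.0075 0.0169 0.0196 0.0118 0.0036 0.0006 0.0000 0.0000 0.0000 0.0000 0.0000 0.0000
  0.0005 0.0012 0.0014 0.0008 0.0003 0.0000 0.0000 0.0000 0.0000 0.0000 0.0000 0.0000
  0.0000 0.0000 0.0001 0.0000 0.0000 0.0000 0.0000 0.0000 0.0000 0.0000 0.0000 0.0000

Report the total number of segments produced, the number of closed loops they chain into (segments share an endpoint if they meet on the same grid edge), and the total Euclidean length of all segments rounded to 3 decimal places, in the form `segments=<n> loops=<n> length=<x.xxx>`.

segments=10 loops=1 length=8.917

cell (1,0): code 0100 → (1.286,1.000)–(2.000,0.368)
cell (1,1): code 1100 → (1.100,2.000)–(1.286,1.000)
cell (1,2): code 1100 → (1.849,3.000)–(1.100,2.000)
cell (1,3): code 1000 → (2.000,3.108)–(1.849,3.000)
cell (2,0): code 0110 → (2.000,0.368)–(3.000,0.348)
cell (2,3): code 1001 → (3.000,3.131)–(2.000,3.108)
cell (3,0): code 0010 → (3.000,0.348)–(3.764,1.000)
cell (3,1): code 0011 → (3.764,1.000)–(3.954,2.000)
cell (3,2): code 0011 → (3.954,2.000)–(3.190,3.000)
cell (3,3): code 0001 → (3.190,3.000)–(3.000,3.131)
total: 10 segments, chained into 1 closed loop(s), length Σ = 8.917181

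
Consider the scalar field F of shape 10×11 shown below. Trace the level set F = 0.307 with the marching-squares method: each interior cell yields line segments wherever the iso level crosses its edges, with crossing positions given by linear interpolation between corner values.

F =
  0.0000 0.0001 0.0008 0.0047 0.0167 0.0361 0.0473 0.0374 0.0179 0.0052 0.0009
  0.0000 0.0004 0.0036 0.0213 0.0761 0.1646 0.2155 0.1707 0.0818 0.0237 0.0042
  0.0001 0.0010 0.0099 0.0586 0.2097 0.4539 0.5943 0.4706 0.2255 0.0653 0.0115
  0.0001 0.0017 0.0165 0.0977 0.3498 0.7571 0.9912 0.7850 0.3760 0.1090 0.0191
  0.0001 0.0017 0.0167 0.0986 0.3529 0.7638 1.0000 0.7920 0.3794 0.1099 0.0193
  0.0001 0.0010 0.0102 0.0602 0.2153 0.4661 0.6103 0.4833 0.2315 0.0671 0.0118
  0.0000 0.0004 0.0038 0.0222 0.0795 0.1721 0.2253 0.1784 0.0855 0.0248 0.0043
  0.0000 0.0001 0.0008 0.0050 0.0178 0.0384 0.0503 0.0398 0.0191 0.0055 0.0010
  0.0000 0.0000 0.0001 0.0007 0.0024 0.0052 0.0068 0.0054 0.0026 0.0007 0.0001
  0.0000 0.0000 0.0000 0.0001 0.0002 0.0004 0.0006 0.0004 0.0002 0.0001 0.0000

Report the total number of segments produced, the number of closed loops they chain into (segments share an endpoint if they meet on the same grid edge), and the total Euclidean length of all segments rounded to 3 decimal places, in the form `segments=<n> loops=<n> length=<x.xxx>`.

cell (1,4): code 0100 → (1.492,5.000)–(2.000,4.398)
cell (1,5): code 1100 → (1.242,6.000)–(1.492,5.000)
cell (1,6): code 1100 → (1.454,7.000)–(1.242,6.000)
cell (1,7): code 1000 → (2.000,7.667)–(1.454,7.000)
cell (2,3): code 0100 → (2.695,4.000)–(3.000,3.830)
cell (2,4): code 1110 → (2.000,4.398)–(2.695,4.000)
cell (2,7): code 1101 → (2.542,8.000)–(2.000,7.667)
cell (2,8): code 1000 → (3.000,8.258)–(2.542,8.000)
cell (3,3): code 0110 → (3.000,3.830)–(4.000,3.820)
cell (3,8): code 1001 → (4.000,8.269)–(3.000,8.258)
cell (4,3): code 0010 → (4.000,3.820)–(4.334,4.000)
cell (4,4): code 0111 → (4.334,4.000)–(5.000,4.366)
cell (4,7): code 1011 → (5.000,7.700)–(4.490,8.000)
cell (4,8): code 0001 → (4.490,8.000)–(4.000,8.269)
cell (5,4): code 0010 → (5.000,4.366)–(5.541,5.000)
cell (5,5): code 0011 → (5.541,5.000)–(5.788,6.000)
cell (5,6): code 0011 → (5.788,6.000)–(5.578,7.000)
cell (5,7): code 0001 → (5.578,7.000)–(5.000,7.700)
total: 18 segments, chained into 1 closed loop(s), length Σ = 14.098076

segments=18 loops=1 length=14.098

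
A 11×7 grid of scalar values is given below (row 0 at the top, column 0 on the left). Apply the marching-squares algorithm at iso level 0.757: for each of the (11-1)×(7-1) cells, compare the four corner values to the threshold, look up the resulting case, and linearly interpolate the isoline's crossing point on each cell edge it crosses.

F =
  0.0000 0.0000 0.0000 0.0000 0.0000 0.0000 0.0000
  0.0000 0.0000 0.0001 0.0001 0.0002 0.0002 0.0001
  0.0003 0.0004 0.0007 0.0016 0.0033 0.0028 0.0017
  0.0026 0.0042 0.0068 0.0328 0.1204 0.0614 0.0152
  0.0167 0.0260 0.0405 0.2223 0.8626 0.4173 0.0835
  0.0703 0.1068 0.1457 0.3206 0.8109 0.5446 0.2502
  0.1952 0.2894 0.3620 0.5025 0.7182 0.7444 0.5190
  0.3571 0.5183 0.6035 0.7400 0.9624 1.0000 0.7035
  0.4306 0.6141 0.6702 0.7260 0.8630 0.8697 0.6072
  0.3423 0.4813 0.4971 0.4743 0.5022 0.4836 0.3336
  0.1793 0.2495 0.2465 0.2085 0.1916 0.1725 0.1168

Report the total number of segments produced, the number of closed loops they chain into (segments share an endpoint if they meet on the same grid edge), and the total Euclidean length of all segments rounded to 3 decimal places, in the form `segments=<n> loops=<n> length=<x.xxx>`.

cell (3,3): code 0100 → (3.858,4.000)–(4.000,3.835)
cell (3,4): code 1000 → (4.000,4.237)–(3.858,4.000)
cell (4,3): code 0110 → (4.000,3.835)–(5.000,3.890)
cell (4,4): code 1001 → (5.000,4.202)–(4.000,4.237)
cell (5,3): code 0010 → (5.000,3.890)–(5.581,4.000)
cell (5,4): code 0001 → (5.581,4.000)–(5.000,4.202)
cell (6,3): code 0100 → (6.159,4.000)–(7.000,3.076)
cell (6,4): code 1100 → (6.049,5.000)–(6.159,4.000)
cell (6,5): code 1000 → (7.000,5.820)–(6.049,5.000)
cell (7,3): code 0110 → (7.000,3.076)–(8.000,3.226)
cell (7,5): code 1001 → (8.000,5.429)–(7.000,5.820)
cell (8,3): code 0010 → (8.000,3.226)–(8.294,4.000)
cell (8,4): code 0011 → (8.294,4.000)–(8.292,5.000)
cell (8,5): code 0001 → (8.292,5.000)–(8.000,5.429)
total: 14 segments, chained into 2 closed loop(s), length Σ = 11.645644

segments=14 loops=2 length=11.646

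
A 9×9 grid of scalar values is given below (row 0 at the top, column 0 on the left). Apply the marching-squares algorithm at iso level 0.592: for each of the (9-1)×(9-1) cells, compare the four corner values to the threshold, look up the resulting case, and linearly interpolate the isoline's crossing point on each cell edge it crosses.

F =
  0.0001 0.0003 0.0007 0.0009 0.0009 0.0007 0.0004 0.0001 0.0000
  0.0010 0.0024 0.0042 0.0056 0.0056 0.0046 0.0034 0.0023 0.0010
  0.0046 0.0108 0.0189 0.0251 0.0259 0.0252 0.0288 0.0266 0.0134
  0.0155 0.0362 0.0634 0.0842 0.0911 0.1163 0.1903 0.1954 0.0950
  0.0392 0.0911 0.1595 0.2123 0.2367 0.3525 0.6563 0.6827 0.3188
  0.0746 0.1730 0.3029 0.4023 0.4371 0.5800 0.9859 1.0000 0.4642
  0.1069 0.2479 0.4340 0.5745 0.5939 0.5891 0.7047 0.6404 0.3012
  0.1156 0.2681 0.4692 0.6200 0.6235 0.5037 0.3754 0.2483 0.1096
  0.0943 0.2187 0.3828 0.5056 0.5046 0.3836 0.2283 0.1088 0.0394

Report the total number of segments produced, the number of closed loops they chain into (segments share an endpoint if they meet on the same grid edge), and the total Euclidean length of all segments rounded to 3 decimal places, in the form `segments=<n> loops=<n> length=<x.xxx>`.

cell (3,5): code 0100 → (3.862,6.000)–(4.000,5.788)
cell (3,6): code 1100 → (3.814,7.000)–(3.862,6.000)
cell (3,7): code 1000 → (4.000,7.249)–(3.814,7.000)
cell (4,5): code 0110 → (4.000,5.788)–(5.000,5.030)
cell (4,7): code 1001 → (5.000,7.761)–(4.000,7.249)
cell (5,3): code 0100 → (5.988,4.000)–(6.000,3.902)
cell (5,4): code 1000 → (6.000,4.396)–(5.988,4.000)
cell (5,5): code 0110 → (5.000,5.030)–(6.000,5.025)
cell (5,7): code 1001 → (6.000,7.143)–(5.000,7.761)
cell (6,2): code 0100 → (6.385,3.000)–(7.000,2.814)
cell (6,3): code 1110 → (6.000,3.902)–(6.385,3.000)
cell (6,4): code 1001 → (7.000,4.263)–(6.000,4.396)
cell (6,5): code 0010 → (6.000,5.025)–(6.342,6.000)
cell (6,6): code 0011 → (6.342,6.000)–(6.123,7.000)
cell (6,7): code 0001 → (6.123,7.000)–(6.000,7.143)
cell (7,2): code 0010 → (7.000,2.814)–(7.245,3.000)
cell (7,3): code 0011 → (7.245,3.000)–(7.265,4.000)
cell (7,4): code 0001 → (7.265,4.000)–(7.000,4.263)
total: 18 segments, chained into 2 closed loop(s), length Σ = 13.172880

segments=18 loops=2 length=13.173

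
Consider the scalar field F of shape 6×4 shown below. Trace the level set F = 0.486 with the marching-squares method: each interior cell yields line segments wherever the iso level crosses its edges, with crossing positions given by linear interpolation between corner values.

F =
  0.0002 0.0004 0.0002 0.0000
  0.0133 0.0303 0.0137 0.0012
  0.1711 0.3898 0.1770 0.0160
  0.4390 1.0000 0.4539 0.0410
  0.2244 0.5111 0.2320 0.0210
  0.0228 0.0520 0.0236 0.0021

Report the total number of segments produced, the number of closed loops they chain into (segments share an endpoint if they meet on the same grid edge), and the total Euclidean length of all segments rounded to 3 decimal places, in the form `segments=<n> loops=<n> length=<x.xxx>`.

segments=6 loops=1 length=5.328

cell (2,0): code 0100 → (2.158,1.000)–(3.000,0.084)
cell (2,1): code 1000 → (3.000,1.941)–(2.158,1.000)
cell (3,0): code 0110 → (3.000,0.084)–(4.000,0.912)
cell (3,1): code 1001 → (4.000,1.090)–(3.000,1.941)
cell (4,0): code 0010 → (4.000,0.912)–(4.055,1.000)
cell (4,1): code 0001 → (4.055,1.000)–(4.000,1.090)
total: 6 segments, chained into 1 closed loop(s), length Σ = 5.328168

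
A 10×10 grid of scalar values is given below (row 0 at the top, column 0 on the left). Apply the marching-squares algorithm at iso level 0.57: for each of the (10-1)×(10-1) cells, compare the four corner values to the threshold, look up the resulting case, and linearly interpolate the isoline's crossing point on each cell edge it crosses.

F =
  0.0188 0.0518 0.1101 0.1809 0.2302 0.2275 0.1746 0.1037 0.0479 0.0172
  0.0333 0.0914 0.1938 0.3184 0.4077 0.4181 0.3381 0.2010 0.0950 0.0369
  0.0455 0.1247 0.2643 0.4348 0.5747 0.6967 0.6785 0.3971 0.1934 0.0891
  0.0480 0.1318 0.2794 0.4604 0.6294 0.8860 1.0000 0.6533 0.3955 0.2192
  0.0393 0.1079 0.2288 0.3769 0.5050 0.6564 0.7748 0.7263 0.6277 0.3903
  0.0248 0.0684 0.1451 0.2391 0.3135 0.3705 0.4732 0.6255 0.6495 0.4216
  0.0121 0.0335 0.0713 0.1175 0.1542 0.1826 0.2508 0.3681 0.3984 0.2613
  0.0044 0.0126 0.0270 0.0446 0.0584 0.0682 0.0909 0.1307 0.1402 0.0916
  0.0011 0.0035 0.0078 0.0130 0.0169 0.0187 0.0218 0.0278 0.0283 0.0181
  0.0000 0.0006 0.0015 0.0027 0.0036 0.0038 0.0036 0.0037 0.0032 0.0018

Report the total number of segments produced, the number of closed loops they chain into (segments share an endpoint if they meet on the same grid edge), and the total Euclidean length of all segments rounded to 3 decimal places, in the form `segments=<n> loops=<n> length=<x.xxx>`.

segments=18 loops=1 length=13.021

cell (1,3): code 0100 → (1.972,4.000)–(2.000,3.966)
cell (1,4): code 1100 → (1.545,5.000)–(1.972,4.000)
cell (1,5): code 1100 → (1.681,6.000)–(1.545,5.000)
cell (1,6): code 1000 → (2.000,6.386)–(1.681,6.000)
cell (2,3): code 0110 → (2.000,3.966)–(3.000,3.649)
cell (2,6): code 1101 → (2.675,7.000)–(2.000,6.386)
cell (2,7): code 1000 → (3.000,7.323)–(2.675,7.000)
cell (3,3): code 0010 → (3.000,3.649)–(3.477,4.000)
cell (3,4): code 0111 → (3.477,4.000)–(4.000,4.429)
cell (3,7): code 1101 → (3.752,8.000)–(3.000,7.323)
cell (3,8): code 1000 → (4.000,8.243)–(3.752,8.000)
cell (4,4): code 0010 → (4.000,4.429)–(4.302,5.000)
cell (4,5): code 0011 → (4.302,5.000)–(4.679,6.000)
cell (4,6): code 0111 → (4.679,6.000)–(5.000,6.636)
cell (4,8): code 1001 → (5.000,8.349)–(4.000,8.243)
cell (5,6): code 0010 → (5.000,6.636)–(5.216,7.000)
cell (5,7): code 0011 → (5.216,7.000)–(5.317,8.000)
cell (5,8): code 0001 → (5.317,8.000)–(5.000,8.349)
total: 18 segments, chained into 1 closed loop(s), length Σ = 13.020643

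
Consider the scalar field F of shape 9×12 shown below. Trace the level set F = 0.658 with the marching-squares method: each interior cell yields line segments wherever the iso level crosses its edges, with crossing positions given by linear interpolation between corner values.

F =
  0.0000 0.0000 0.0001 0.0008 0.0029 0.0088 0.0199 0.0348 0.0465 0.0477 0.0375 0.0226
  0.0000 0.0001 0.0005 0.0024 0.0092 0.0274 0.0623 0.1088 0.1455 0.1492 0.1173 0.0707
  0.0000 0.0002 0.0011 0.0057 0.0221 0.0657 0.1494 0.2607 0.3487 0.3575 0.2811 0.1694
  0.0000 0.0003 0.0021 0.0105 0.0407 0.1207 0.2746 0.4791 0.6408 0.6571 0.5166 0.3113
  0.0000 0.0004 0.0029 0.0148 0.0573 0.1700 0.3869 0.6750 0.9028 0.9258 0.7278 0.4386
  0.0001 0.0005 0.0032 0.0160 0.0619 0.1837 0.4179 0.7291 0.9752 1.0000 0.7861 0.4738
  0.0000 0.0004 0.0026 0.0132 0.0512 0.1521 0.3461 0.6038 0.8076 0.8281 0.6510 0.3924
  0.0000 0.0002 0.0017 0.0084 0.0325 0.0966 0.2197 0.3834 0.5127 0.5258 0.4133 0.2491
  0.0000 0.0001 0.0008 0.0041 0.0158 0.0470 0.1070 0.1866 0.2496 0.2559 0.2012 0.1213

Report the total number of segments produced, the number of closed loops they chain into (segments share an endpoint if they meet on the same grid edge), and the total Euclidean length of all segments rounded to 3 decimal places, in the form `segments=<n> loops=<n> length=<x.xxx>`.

segments=14 loops=1 length=11.282

cell (3,6): code 0100 → (3.913,7.000)–(4.000,6.941)
cell (3,7): code 1100 → (3.066,8.000)–(3.913,7.000)
cell (3,8): code 1100 → (3.003,9.000)–(3.066,8.000)
cell (3,9): code 1100 → (3.670,10.000)–(3.003,9.000)
cell (3,10): code 1000 → (4.000,10.241)–(3.670,10.000)
cell (4,6): code 0110 → (4.000,6.941)–(5.000,6.772)
cell (4,10): code 1001 → (5.000,10.410)–(4.000,10.241)
cell (5,6): code 0010 → (5.000,6.772)–(5.567,7.000)
cell (5,7): code 0111 → (5.567,7.000)–(6.000,7.266)
cell (5,9): code 1011 → (6.000,9.960)–(5.948,10.000)
cell (5,10): code 0001 → (5.948,10.000)–(5.000,10.410)
cell (6,7): code 0010 → (6.000,7.266)–(6.507,8.000)
cell (6,8): code 0011 → (6.507,8.000)–(6.563,9.000)
cell (6,9): code 0001 → (6.563,9.000)–(6.000,9.960)
total: 14 segments, chained into 1 closed loop(s), length Σ = 11.281705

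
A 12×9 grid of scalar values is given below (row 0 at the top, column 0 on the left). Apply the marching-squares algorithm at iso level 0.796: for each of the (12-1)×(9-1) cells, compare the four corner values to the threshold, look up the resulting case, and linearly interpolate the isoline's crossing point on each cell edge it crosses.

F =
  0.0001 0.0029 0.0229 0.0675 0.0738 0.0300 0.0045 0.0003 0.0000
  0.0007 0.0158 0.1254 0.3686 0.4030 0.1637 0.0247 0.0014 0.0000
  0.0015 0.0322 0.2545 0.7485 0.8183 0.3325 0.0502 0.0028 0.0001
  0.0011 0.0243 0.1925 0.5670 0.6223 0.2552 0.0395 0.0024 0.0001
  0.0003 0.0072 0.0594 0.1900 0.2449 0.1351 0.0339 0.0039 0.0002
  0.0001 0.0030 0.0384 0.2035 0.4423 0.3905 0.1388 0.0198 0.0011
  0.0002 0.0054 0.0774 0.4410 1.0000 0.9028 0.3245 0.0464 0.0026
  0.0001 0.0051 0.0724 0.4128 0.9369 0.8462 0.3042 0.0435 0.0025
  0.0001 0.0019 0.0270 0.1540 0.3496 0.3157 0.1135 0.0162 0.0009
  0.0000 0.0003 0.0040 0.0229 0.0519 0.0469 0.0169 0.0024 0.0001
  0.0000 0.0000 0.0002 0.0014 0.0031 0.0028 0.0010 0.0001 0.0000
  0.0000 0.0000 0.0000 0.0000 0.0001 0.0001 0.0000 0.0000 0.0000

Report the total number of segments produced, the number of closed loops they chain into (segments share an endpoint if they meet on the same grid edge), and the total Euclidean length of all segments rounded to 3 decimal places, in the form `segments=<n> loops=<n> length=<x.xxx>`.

segments=12 loops=2 length=6.176

cell (1,3): code 0100 → (1.946,4.000)–(2.000,3.681)
cell (1,4): code 1000 → (2.000,4.046)–(1.946,4.000)
cell (2,3): code 0010 → (2.000,3.681)–(2.114,4.000)
cell (2,4): code 0001 → (2.114,4.000)–(2.000,4.046)
cell (5,3): code 0100 → (5.634,4.000)–(6.000,3.635)
cell (5,4): code 1100 → (5.792,5.000)–(5.634,4.000)
cell (5,5): code 1000 → (6.000,5.185)–(5.792,5.000)
cell (6,3): code 0110 → (6.000,3.635)–(7.000,3.731)
cell (6,5): code 1001 → (7.000,5.093)–(6.000,5.185)
cell (7,3): code 0010 → (7.000,3.731)–(7.240,4.000)
cell (7,4): code 0011 → (7.240,4.000)–(7.095,5.000)
cell (7,5): code 0001 → (7.095,5.000)–(7.000,5.093)
total: 12 segments, chained into 2 closed loop(s), length Σ = 6.176011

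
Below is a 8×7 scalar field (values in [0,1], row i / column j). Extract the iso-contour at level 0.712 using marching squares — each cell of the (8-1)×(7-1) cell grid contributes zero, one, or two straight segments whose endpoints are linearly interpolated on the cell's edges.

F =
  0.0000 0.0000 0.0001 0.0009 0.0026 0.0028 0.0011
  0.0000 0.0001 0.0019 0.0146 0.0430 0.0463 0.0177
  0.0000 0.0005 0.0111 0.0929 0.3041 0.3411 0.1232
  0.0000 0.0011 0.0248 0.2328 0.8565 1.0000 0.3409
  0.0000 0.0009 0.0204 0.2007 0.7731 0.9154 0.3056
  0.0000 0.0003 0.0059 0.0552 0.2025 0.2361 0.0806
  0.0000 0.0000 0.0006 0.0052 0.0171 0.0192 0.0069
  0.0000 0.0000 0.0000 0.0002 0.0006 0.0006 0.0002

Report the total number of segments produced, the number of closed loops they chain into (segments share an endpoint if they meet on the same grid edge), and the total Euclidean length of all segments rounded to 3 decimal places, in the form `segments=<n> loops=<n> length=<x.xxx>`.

segments=8 loops=1 length=5.614

cell (2,3): code 0100 → (2.738,4.000)–(3.000,3.768)
cell (2,4): code 1100 → (2.563,5.000)–(2.738,4.000)
cell (2,5): code 1000 → (3.000,5.437)–(2.563,5.000)
cell (3,3): code 0110 → (3.000,3.768)–(4.000,3.893)
cell (3,5): code 1001 → (4.000,5.334)–(3.000,5.437)
cell (4,3): code 0010 → (4.000,3.893)–(4.107,4.000)
cell (4,4): code 0011 → (4.107,4.000)–(4.299,5.000)
cell (4,5): code 0001 → (4.299,5.000)–(4.000,5.334)
total: 8 segments, chained into 1 closed loop(s), length Σ = 5.613632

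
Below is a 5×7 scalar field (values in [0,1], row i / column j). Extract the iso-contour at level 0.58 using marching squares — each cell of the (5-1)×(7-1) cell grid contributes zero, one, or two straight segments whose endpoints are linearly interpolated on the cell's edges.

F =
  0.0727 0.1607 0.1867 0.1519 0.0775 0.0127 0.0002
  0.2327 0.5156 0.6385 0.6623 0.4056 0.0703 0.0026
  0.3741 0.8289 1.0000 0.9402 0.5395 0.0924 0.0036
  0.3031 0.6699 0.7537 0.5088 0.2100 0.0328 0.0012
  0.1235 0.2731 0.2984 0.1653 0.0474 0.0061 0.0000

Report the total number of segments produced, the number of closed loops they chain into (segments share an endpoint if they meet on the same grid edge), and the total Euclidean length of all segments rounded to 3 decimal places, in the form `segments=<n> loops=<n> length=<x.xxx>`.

segments=12 loops=1 length=9.292

cell (0,1): code 0100 → (0.871,2.000)–(1.000,1.524)
cell (0,2): code 1100 → (0.839,3.000)–(0.871,2.000)
cell (0,3): code 1000 → (1.000,3.321)–(0.839,3.000)
cell (1,0): code 0100 → (1.206,1.000)–(2.000,0.453)
cell (1,1): code 1110 → (1.000,1.524)–(1.206,1.000)
cell (1,3): code 1001 → (2.000,3.899)–(1.000,3.321)
cell (2,0): code 0110 → (2.000,0.453)–(3.000,0.755)
cell (2,2): code 1011 → (3.000,2.709)–(2.835,3.000)
cell (2,3): code 0001 → (2.835,3.000)–(2.000,3.899)
cell (3,0): code 0010 → (3.000,0.755)–(3.227,1.000)
cell (3,1): code 0011 → (3.227,1.000)–(3.382,2.000)
cell (3,2): code 0001 → (3.382,2.000)–(3.000,2.709)
total: 12 segments, chained into 1 closed loop(s), length Σ = 9.292347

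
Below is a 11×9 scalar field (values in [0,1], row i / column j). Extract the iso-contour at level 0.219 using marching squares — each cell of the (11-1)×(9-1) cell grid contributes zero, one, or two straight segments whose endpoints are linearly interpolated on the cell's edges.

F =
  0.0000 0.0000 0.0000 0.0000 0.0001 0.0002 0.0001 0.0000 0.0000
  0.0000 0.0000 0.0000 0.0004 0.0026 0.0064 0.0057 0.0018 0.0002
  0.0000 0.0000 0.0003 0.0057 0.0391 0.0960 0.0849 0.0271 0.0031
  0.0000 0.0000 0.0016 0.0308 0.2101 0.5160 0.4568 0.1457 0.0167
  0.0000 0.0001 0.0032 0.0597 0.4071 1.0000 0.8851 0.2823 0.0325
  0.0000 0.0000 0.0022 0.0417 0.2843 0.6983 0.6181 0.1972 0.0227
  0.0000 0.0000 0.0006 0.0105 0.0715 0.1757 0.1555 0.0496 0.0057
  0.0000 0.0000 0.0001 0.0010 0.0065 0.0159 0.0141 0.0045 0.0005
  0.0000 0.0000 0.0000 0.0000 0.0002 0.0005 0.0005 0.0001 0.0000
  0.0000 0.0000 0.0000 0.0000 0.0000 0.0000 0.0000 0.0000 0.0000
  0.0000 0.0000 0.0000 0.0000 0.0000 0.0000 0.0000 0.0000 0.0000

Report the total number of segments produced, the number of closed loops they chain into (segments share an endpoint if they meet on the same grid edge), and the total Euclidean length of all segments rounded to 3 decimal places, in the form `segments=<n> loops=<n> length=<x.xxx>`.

segments=14 loops=1 length=11.412

cell (2,4): code 0100 → (2.293,5.000)–(3.000,4.029)
cell (2,5): code 1100 → (2.361,6.000)–(2.293,5.000)
cell (2,6): code 1000 → (3.000,6.764)–(2.361,6.000)
cell (3,3): code 0100 → (3.045,4.000)–(4.000,3.459)
cell (3,4): code 1110 → (3.000,4.029)–(3.045,4.000)
cell (3,6): code 1101 → (3.537,7.000)–(3.000,6.764)
cell (3,7): code 1000 → (4.000,7.253)–(3.537,7.000)
cell (4,3): code 0110 → (4.000,3.459)–(5.000,3.731)
cell (4,6): code 1011 → (5.000,6.948)–(4.744,7.000)
cell (4,7): code 0001 → (4.744,7.000)–(4.000,7.253)
cell (5,3): code 0010 → (5.000,3.731)–(5.307,4.000)
cell (5,4): code 0011 → (5.307,4.000)–(5.917,5.000)
cell (5,5): code 0011 → (5.917,5.000)–(5.863,6.000)
cell (5,6): code 0001 → (5.863,6.000)–(5.000,6.948)
total: 14 segments, chained into 1 closed loop(s), length Σ = 11.412287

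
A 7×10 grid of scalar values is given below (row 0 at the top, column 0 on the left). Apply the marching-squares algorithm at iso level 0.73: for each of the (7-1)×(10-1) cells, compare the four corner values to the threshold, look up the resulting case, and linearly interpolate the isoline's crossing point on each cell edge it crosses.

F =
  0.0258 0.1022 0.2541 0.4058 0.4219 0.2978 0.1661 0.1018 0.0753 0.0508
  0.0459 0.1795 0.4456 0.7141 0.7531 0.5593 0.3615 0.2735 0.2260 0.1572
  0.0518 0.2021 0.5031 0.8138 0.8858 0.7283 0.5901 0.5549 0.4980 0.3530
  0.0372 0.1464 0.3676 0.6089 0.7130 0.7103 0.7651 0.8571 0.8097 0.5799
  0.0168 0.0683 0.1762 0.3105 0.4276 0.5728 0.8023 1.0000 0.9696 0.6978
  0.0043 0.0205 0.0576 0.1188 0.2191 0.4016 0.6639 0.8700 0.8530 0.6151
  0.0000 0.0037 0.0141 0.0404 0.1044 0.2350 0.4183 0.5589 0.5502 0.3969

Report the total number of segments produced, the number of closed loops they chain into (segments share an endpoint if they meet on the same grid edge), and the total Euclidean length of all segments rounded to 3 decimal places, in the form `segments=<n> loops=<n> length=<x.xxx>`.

cell (0,3): code 0100 → (0.930,4.000)–(1.000,3.408)
cell (0,4): code 1000 → (1.000,4.119)–(0.930,4.000)
cell (1,2): code 0100 → (1.159,3.000)–(2.000,2.730)
cell (1,3): code 1110 → (1.000,3.408)–(1.159,3.000)
cell (1,4): code 1001 → (2.000,4.989)–(1.000,4.119)
cell (2,2): code 0010 → (2.000,2.730)–(2.409,3.000)
cell (2,3): code 0011 → (2.409,3.000)–(2.902,4.000)
cell (2,4): code 0001 → (2.902,4.000)–(2.000,4.989)
cell (2,5): code 0100 → (2.799,6.000)–(3.000,5.359)
cell (2,6): code 1100 → (2.579,7.000)–(2.799,6.000)
cell (2,7): code 1100 → (2.744,8.000)–(2.579,7.000)
cell (2,8): code 1000 → (3.000,8.347)–(2.744,8.000)
cell (3,5): code 0110 → (3.000,5.359)–(4.000,5.685)
cell (3,8): code 1001 → (4.000,8.882)–(3.000,8.347)
cell (4,5): code 0010 → (4.000,5.685)–(4.522,6.000)
cell (4,6): code 0111 → (4.522,6.000)–(5.000,6.321)
cell (4,8): code 1001 → (5.000,8.517)–(4.000,8.882)
cell (5,6): code 0010 → (5.000,6.321)–(5.450,7.000)
cell (5,7): code 0011 → (5.450,7.000)–(5.406,8.000)
cell (5,8): code 0001 → (5.406,8.000)–(5.000,8.517)
total: 20 segments, chained into 2 closed loop(s), length Σ = 16.371711

segments=20 loops=2 length=16.372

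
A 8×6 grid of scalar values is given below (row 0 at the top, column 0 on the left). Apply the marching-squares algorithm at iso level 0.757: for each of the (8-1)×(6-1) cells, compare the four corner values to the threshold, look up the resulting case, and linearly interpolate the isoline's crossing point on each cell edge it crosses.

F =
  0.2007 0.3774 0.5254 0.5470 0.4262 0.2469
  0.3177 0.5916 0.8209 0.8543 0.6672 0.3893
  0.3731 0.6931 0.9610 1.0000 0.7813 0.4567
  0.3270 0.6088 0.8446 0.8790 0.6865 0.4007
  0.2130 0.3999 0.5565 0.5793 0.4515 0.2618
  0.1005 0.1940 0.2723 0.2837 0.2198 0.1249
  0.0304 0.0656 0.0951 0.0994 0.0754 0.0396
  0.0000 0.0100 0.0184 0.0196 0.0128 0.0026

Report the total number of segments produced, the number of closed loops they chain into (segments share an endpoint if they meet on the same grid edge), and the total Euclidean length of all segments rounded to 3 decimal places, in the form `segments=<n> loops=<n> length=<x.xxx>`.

segments=12 loops=1 length=8.633

cell (0,1): code 0100 → (0.784,2.000)–(1.000,1.721)
cell (0,2): code 1100 → (0.683,3.000)–(0.784,2.000)
cell (0,3): code 1000 → (1.000,3.520)–(0.683,3.000)
cell (1,1): code 0110 → (1.000,1.721)–(2.000,1.239)
cell (1,3): code 1101 → (1.787,4.000)–(1.000,3.520)
cell (1,4): code 1000 → (2.000,4.075)–(1.787,4.000)
cell (2,1): code 0110 → (2.000,1.239)–(3.000,1.628)
cell (2,3): code 1011 → (3.000,3.634)–(2.256,4.000)
cell (2,4): code 0001 → (2.256,4.000)–(2.000,4.075)
cell (3,1): code 0010 → (3.000,1.628)–(3.304,2.000)
cell (3,2): code 0011 → (3.304,2.000)–(3.407,3.000)
cell (3,3): code 0001 → (3.407,3.000)–(3.000,3.634)
total: 12 segments, chained into 1 closed loop(s), length Σ = 8.632583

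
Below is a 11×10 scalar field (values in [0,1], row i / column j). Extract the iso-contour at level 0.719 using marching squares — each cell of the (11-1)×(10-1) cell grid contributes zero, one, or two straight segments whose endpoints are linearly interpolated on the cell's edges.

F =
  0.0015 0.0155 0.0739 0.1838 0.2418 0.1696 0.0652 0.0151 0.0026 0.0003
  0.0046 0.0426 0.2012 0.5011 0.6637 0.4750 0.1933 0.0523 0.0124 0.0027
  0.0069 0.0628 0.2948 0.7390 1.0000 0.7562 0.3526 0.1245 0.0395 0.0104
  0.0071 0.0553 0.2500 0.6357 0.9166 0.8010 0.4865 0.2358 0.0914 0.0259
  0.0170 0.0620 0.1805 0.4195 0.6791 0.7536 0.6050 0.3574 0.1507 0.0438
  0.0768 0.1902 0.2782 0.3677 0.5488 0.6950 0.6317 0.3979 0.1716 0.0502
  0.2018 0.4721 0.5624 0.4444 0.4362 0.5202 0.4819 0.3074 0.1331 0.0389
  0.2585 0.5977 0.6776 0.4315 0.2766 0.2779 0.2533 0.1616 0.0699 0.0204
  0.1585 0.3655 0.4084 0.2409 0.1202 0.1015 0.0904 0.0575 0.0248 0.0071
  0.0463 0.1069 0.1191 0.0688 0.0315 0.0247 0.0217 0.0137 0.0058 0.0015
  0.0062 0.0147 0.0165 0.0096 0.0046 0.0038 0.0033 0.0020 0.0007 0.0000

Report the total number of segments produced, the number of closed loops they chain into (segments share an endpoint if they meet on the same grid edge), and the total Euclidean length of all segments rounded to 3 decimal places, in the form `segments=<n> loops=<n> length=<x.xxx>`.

segments=12 loops=1 length=8.839

cell (1,2): code 0100 → (1.916,3.000)–(2.000,2.955)
cell (1,3): code 1100 → (1.164,4.000)–(1.916,3.000)
cell (1,4): code 1100 → (1.868,5.000)–(1.164,4.000)
cell (1,5): code 1000 → (2.000,5.092)–(1.868,5.000)
cell (2,2): code 0010 → (2.000,2.955)–(2.194,3.000)
cell (2,3): code 0111 → (2.194,3.000)–(3.000,3.297)
cell (2,5): code 1001 → (3.000,5.261)–(2.000,5.092)
cell (3,3): code 0010 → (3.000,3.297)–(3.832,4.000)
cell (3,4): code 0111 → (3.832,4.000)–(4.000,4.536)
cell (3,5): code 1001 → (4.000,5.233)–(3.000,5.261)
cell (4,4): code 0010 → (4.000,4.536)–(4.590,5.000)
cell (4,5): code 0001 → (4.590,5.000)–(4.000,5.233)
total: 12 segments, chained into 1 closed loop(s), length Σ = 8.839229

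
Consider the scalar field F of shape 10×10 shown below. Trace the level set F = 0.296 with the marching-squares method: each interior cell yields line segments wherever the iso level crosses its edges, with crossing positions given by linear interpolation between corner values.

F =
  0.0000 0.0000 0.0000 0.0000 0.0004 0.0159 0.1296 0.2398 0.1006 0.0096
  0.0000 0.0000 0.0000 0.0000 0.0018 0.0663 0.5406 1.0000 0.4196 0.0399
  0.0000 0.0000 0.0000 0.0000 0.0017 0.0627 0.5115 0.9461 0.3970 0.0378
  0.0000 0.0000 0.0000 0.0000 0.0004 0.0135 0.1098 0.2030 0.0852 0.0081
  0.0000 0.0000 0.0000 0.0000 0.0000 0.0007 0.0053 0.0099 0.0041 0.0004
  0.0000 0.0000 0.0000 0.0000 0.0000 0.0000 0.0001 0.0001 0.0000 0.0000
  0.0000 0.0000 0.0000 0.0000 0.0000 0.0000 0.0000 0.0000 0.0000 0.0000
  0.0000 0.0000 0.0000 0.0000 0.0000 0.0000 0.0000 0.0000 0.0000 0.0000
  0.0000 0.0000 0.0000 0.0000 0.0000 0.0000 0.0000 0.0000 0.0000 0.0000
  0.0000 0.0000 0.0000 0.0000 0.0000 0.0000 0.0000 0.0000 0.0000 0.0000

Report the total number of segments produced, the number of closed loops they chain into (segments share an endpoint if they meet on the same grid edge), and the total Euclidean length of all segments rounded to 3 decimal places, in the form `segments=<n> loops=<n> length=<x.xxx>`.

cell (0,5): code 0100 → (0.405,6.000)–(1.000,5.484)
cell (0,6): code 1100 → (0.074,7.000)–(0.405,6.000)
cell (0,7): code 1100 → (0.613,8.000)–(0.074,7.000)
cell (0,8): code 1000 → (1.000,8.326)–(0.613,8.000)
cell (1,5): code 0110 → (1.000,5.484)–(2.000,5.520)
cell (1,8): code 1001 → (2.000,8.281)–(1.000,8.326)
cell (2,5): code 0010 → (2.000,5.520)–(2.536,6.000)
cell (2,6): code 0011 → (2.536,6.000)–(2.875,7.000)
cell (2,7): code 0011 → (2.875,7.000)–(2.324,8.000)
cell (2,8): code 0001 → (2.324,8.000)–(2.000,8.281)
total: 10 segments, chained into 1 closed loop(s), length Σ = 8.830649

segments=10 loops=1 length=8.831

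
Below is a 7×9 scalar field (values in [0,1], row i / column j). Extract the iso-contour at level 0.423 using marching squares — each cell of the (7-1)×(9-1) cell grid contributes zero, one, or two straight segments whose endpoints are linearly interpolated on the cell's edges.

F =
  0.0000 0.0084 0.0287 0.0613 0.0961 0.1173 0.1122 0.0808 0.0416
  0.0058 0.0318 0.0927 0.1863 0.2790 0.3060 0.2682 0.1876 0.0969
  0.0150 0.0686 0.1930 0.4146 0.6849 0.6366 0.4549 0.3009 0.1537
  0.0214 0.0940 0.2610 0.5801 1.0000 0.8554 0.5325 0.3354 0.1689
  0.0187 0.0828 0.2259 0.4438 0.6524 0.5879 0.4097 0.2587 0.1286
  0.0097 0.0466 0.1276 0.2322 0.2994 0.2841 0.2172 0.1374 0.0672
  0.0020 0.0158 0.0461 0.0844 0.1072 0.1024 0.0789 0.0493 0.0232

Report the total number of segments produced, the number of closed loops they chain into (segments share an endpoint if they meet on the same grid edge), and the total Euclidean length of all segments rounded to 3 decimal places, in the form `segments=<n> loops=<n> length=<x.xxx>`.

segments=14 loops=1 length=11.343

cell (1,3): code 0100 → (1.355,4.000)–(2.000,3.031)
cell (1,4): code 1100 → (1.354,5.000)–(1.355,4.000)
cell (1,5): code 1100 → (1.829,6.000)–(1.354,5.000)
cell (1,6): code 1000 → (2.000,6.207)–(1.829,6.000)
cell (2,2): code 0100 → (2.051,3.000)–(3.000,2.508)
cell (2,3): code 1110 → (2.000,3.031)–(2.051,3.000)
cell (2,6): code 1001 → (3.000,6.556)–(2.000,6.207)
cell (3,2): code 0110 → (3.000,2.508)–(4.000,2.905)
cell (3,5): code 1011 → (4.000,5.925)–(3.892,6.000)
cell (3,6): code 0001 → (3.892,6.000)–(3.000,6.556)
cell (4,2): code 0010 → (4.000,2.905)–(4.098,3.000)
cell (4,3): code 0011 → (4.098,3.000)–(4.650,4.000)
cell (4,4): code 0011 → (4.650,4.000)–(4.543,5.000)
cell (4,5): code 0001 → (4.543,5.000)–(4.000,5.925)
total: 14 segments, chained into 1 closed loop(s), length Σ = 11.343169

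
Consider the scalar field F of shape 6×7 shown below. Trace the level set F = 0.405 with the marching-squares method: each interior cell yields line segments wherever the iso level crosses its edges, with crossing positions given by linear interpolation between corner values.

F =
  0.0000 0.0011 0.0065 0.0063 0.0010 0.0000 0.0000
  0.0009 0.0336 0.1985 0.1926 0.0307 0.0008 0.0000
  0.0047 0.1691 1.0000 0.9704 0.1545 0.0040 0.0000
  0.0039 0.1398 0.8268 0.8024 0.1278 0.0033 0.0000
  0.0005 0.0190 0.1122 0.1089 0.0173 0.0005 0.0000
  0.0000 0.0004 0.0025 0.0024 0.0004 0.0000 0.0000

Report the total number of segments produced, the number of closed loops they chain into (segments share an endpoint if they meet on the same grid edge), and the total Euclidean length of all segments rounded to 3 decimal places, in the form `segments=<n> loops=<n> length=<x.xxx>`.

segments=8 loops=1 length=7.720

cell (1,1): code 0100 → (1.258,2.000)–(2.000,1.284)
cell (1,2): code 1100 → (1.273,3.000)–(1.258,2.000)
cell (1,3): code 1000 → (2.000,3.693)–(1.273,3.000)
cell (2,1): code 0110 → (2.000,1.284)–(3.000,1.386)
cell (2,3): code 1001 → (3.000,3.589)–(2.000,3.693)
cell (3,1): code 0010 → (3.000,1.386)–(3.590,2.000)
cell (3,2): code 0011 → (3.590,2.000)–(3.573,3.000)
cell (3,3): code 0001 → (3.573,3.000)–(3.000,3.589)
total: 8 segments, chained into 1 closed loop(s), length Σ = 7.720116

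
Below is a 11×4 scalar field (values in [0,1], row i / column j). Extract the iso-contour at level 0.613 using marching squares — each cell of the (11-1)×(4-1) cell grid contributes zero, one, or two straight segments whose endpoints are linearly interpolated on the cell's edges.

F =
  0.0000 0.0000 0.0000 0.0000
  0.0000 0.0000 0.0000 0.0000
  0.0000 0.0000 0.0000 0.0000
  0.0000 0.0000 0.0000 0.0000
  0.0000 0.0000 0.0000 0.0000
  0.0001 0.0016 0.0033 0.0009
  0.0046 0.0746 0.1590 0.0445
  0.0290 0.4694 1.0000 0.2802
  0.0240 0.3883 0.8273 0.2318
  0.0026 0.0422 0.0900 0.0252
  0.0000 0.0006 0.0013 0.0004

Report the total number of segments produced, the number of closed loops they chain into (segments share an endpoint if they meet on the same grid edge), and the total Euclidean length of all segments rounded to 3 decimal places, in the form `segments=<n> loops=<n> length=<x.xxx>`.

segments=6 loops=1 length=4.645

cell (6,1): code 0100 → (6.540,2.000)–(7.000,1.271)
cell (6,2): code 1000 → (7.000,2.538)–(6.540,2.000)
cell (7,1): code 0110 → (7.000,1.271)–(8.000,1.512)
cell (7,2): code 1001 → (8.000,2.360)–(7.000,2.538)
cell (8,1): code 0010 → (8.000,1.512)–(8.291,2.000)
cell (8,2): code 0001 → (8.291,2.000)–(8.000,2.360)
total: 6 segments, chained into 1 closed loop(s), length Σ = 4.645158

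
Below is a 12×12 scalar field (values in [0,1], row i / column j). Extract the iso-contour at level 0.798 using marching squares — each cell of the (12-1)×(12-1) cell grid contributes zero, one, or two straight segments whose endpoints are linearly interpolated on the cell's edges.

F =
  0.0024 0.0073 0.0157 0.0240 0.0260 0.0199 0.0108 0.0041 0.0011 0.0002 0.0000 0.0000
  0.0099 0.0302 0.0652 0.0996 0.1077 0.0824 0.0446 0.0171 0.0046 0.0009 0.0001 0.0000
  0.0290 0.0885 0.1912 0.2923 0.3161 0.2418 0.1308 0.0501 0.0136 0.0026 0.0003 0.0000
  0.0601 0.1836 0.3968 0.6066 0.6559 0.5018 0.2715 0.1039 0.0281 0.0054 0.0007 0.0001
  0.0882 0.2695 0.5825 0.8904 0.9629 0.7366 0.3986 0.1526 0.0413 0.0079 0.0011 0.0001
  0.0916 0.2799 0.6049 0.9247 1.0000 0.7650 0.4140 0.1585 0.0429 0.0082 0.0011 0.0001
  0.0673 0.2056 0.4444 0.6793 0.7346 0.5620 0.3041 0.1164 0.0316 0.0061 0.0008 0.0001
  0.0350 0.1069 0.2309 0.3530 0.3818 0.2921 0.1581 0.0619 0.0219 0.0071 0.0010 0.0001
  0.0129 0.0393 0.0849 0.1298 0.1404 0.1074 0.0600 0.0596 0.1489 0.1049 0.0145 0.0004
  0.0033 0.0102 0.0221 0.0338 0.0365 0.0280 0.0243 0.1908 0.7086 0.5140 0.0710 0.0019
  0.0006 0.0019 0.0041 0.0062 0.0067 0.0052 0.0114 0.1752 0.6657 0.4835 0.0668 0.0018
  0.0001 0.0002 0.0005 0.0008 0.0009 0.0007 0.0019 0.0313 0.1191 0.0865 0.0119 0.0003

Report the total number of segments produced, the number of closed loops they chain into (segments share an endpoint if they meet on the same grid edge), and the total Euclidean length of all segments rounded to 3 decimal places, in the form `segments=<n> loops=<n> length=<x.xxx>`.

segments=8 loops=1 length=7.212

cell (3,2): code 0100 → (3.674,3.000)–(4.000,2.700)
cell (3,3): code 1100 → (3.463,4.000)–(3.674,3.000)
cell (3,4): code 1000 → (4.000,4.729)–(3.463,4.000)
cell (4,2): code 0110 → (4.000,2.700)–(5.000,2.604)
cell (4,4): code 1001 → (5.000,4.860)–(4.000,4.729)
cell (5,2): code 0010 → (5.000,2.604)–(5.516,3.000)
cell (5,3): code 0011 → (5.516,3.000)–(5.761,4.000)
cell (5,4): code 0001 → (5.761,4.000)–(5.000,4.860)
total: 8 segments, chained into 1 closed loop(s), length Σ = 7.211747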